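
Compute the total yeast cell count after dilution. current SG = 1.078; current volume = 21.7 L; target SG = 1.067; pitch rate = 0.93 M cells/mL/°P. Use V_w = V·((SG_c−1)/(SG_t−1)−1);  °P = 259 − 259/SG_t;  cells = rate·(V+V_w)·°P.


V_w = 21.7·((1.078−1)/(1.067−1)−1) = 3.5627
V_final = 21.7 + 3.5627 = 25.2627
°P = 259 − 259/1.067 = 16.2634
cells = 0.93·25.2627·16.2634

382.0961 billion cells


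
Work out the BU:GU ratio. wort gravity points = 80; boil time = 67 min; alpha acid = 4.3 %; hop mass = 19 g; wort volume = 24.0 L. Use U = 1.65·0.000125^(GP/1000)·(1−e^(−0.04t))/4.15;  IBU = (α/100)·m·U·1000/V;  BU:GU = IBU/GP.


U = 1.65·0.000125^(80/1000)·(1−e^(−0.04·67))/4.15 = 0.1804
IBU = (4.3/100)·19·0.1804·1000/24.0 = 6.1426
BU:GU = 6.1426/80

0.0768


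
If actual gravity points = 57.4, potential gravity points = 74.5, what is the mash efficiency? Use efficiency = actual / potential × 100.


efficiency = 57.4 / 74.5 × 100

77.0470 %


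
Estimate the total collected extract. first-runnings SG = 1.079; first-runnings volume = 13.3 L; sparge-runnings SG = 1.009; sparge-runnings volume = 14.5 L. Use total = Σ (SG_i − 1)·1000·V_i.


first = (1.079 − 1)·1000·13.3 = 1050.7000
sparge = (1.009 − 1)·1000·14.5 = 130.5000
total = 1050.7000 + 130.5000

1181.2000 gravity·L


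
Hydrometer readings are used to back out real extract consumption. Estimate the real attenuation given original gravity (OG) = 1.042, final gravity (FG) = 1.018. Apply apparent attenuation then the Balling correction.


AA = (OG−FG)/(OG−1)·100;  RA = AA·0.8192
AA = (1.042 − 1.018)/(1.042 − 1)·100 = 57.1429
RA = 57.1429·0.8192

46.8114 %


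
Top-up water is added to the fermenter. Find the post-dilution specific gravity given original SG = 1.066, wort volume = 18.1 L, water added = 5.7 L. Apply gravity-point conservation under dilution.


SG_new = 1 + (SG_old − 1)·V_old/(V_old + V_water)
pts = (1.066 − 1)·1000·18.1/(18.1 + 5.7) = 50.1933
SG_new = 1 + 50.1933/1000

1.0502


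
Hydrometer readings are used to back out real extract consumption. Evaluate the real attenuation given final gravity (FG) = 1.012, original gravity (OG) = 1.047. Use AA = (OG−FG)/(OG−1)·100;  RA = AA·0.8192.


AA = (1.047 − 1.012)/(1.047 − 1)·100 = 74.4681
RA = 74.4681·0.8192

61.0043 %


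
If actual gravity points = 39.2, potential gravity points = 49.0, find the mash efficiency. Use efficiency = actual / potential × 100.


efficiency = 39.2 / 49.0 × 100

80.0000 %


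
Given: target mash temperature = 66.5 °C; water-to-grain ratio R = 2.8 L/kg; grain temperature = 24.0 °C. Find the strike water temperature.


T_strike = (0.41/R)·(T_mash − T_grain) + T_mash
T_strike = (0.41/2.8)·(66.5 − 24.0) + 66.5

72.7232 °C


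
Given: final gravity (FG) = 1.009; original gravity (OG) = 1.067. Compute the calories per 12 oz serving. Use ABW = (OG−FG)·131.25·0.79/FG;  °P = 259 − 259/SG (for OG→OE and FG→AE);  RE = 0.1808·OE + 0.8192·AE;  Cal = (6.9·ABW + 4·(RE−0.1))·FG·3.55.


ABW = (1.067 − 1.009)·131.25·0.79/1.009 = 5.9602
OE = 259 − 259/1.067 = 16.2634 °P
AE = 259 − 259/1.009 = 2.3102 °P
RE = 0.1808·16.2634 + 0.8192·2.3102 = 4.8329 °P
Cal = (6.9·5.9602 + 4·(4.8329−0.1))·1.009·3.55

215.1224 kcal


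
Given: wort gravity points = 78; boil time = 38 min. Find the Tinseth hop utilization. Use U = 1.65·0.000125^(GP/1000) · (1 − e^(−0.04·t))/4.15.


bigness = 1.65·0.000125^(78/1000) = 0.8185
boil_factor = (1 − e^(−0.04·38))/4.15 = 0.1883
U = 0.8185 · 0.1883

0.1541


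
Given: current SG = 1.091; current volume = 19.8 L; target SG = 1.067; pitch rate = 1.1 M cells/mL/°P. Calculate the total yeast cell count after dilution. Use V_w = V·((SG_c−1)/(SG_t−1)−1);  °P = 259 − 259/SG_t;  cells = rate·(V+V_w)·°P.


V_w = 19.8·((1.091−1)/(1.067−1)−1) = 7.0925
V_final = 19.8 + 7.0925 = 26.8925
°P = 259 − 259/1.067 = 16.2634
cells = 1.1·26.8925·16.2634

481.0992 billion cells


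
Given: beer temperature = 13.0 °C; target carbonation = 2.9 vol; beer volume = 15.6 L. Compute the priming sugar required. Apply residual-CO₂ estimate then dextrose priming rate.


residual = 14.695·(0.01821 + 0.09011·e^(−0.04·T));  sugar = (target − residual)·4.0·V
residual = 14.695·(0.01821 + 0.09011·e^(−0.04·13.0)) = 1.0548
sugar = (2.9 − 1.0548)·4.0·15.6

115.1380 g


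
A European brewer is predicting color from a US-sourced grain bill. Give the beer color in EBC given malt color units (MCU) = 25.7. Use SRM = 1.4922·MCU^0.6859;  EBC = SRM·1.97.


SRM = 1.4922·25.7^0.6859 = 13.8325
EBC = 13.8325·1.97

27.2500 EBC


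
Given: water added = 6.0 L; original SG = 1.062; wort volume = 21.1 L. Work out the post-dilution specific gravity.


SG_new = 1 + (SG_old − 1)·V_old/(V_old + V_water)
pts = (1.062 − 1)·1000·21.1/(21.1 + 6.0) = 48.2731
SG_new = 1 + 48.2731/1000

1.0483


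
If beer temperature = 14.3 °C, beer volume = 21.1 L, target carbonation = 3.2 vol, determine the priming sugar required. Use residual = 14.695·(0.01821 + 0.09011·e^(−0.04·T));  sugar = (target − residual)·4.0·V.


residual = 14.695·(0.01821 + 0.09011·e^(−0.04·14.3)) = 1.0149
sugar = (3.2 − 1.0149)·4.0·21.1

184.4183 g


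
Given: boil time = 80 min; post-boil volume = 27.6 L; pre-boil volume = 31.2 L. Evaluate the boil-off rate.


rate = (V_pre − V_post) / (t_min/60)
rate = (31.2 − 27.6) / (80/60)

2.7000 L/hr


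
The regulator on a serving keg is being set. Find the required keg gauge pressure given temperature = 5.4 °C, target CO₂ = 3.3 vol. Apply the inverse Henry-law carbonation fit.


psi = vols/(0.01821 + 0.09011·e^(−0.04·T)) − 14.695
psi = 3.3/(0.01821 + 0.09011·e^(−0.04·5.4)) − 14.695

21.6427 psi


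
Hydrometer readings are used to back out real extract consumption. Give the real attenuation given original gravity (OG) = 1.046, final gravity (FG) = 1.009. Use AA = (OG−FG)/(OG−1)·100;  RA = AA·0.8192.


AA = (1.046 − 1.009)/(1.046 − 1)·100 = 80.4348
RA = 80.4348·0.8192

65.8922 %


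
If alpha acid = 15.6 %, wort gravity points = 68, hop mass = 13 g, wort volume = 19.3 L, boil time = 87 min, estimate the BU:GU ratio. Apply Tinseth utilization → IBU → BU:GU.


U = 1.65·0.000125^(GP/1000)·(1−e^(−0.04t))/4.15;  IBU = (α/100)·m·U·1000/V;  BU:GU = IBU/GP
U = 1.65·0.000125^(68/1000)·(1−e^(−0.04·87))/4.15 = 0.2091
IBU = (15.6/100)·13·0.2091·1000/19.3 = 21.9759
BU:GU = 21.9759/68

0.3232


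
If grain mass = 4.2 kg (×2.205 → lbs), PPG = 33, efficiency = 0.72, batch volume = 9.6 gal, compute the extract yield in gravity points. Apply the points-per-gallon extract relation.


points = lbs × PPG × eff / vol
lbs = 4.2 × 2.205 = 9.2610
points = 9.2610 × 33 × 0.72 / 9.6

22.9210 points


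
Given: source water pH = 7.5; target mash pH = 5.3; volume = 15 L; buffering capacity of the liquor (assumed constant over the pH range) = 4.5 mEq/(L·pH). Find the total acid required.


acid = buffering capacity · (pH_source − pH_target) · V
acid = 4.5 · (7.5 − 5.3) · 15

148.5000 mEq


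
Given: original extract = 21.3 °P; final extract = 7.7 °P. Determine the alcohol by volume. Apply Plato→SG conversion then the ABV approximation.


SG = 259/(259 − P);  ABV = (OG − FG)·131.25
OG = 259/(259 − 21.3) = 1.0896
FG = 259/(259 − 7.7) = 1.0306
ABV = (1.0896 − 1.0306)·131.25

7.7396 % ABV


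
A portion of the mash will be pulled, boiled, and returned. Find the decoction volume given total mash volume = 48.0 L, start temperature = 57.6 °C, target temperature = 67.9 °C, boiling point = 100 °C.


V_dec = V_total·(T_target − T_start)/(T_boil − T_start)
V_dec = 48.0·(67.9 − 57.6)/(100 − 57.6)

11.6604 L


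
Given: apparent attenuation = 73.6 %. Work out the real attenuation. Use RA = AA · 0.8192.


RA = 73.6 · 0.8192

60.2931 %


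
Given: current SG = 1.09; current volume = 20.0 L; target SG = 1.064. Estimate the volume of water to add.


V_water = V·((SG_curr − 1)/(SG_target − 1) − 1)
V_water = 20.0·((1.09 − 1)/(1.064 − 1) − 1)

8.1250 L


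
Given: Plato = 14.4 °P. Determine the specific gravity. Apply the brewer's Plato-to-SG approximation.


SG = 259/(259 − P)
SG = 259/(259 − 14.4)

1.0589


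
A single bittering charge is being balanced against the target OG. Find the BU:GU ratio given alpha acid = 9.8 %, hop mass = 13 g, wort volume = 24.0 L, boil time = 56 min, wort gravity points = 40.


U = 1.65·0.000125^(GP/1000)·(1−e^(−0.04t))/4.15;  IBU = (α/100)·m·U·1000/V;  BU:GU = IBU/GP
U = 1.65·0.000125^(40/1000)·(1−e^(−0.04·56))/4.15 = 0.2480
IBU = (9.8/100)·13·0.2480·1000/24.0 = 13.1639
BU:GU = 13.1639/40

0.3291


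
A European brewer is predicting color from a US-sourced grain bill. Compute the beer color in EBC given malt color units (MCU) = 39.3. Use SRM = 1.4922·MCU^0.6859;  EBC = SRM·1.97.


SRM = 1.4922·39.3^0.6859 = 18.5106
EBC = 18.5106·1.97

36.4659 EBC


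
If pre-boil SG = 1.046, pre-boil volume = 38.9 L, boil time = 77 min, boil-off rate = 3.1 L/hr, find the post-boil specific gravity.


V_post = V_pre − rate·(t/60);  SG_post = 1 + (SG_pre−1)·V_pre/V_post
V_post = 38.9 − 3.1·(77/60) = 34.9217
SG_post = 1 + (1.046 − 1)·38.9/34.9217

1.0512


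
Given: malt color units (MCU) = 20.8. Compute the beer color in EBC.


SRM = 1.4922·MCU^0.6859;  EBC = SRM·1.97
SRM = 1.4922·20.8^0.6859 = 11.9643
EBC = 11.9643·1.97

23.5696 EBC


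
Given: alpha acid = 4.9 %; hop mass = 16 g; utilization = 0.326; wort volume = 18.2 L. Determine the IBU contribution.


IBU = (α/100)·mass·U·1000 / V
IBU = (4.9/100)·16·0.326·1000 / 18.2

14.0431 IBU


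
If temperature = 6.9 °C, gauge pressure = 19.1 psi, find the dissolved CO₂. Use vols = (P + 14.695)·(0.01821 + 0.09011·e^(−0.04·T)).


vols = (19.1 + 14.695)·(0.01821 + 0.09011·e^(−0.04·6.9))

2.9262 volumes


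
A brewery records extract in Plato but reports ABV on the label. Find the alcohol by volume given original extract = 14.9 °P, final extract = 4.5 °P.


SG = 259/(259 − P);  ABV = (OG − FG)·131.25
OG = 259/(259 − 14.9) = 1.0610
FG = 259/(259 − 4.5) = 1.0177
ABV = (1.0610 − 1.0177)·131.25

5.6908 % ABV


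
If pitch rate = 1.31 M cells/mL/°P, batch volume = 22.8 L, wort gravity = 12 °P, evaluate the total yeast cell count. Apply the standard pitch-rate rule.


cells (billions) = rate · V_L · °P
cells = 1.31 · 22.8 · 12

358.4160 billion cells


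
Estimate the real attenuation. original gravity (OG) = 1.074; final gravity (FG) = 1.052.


AA = (OG−FG)/(OG−1)·100;  RA = AA·0.8192
AA = (1.074 − 1.052)/(1.074 − 1)·100 = 29.7297
RA = 29.7297·0.8192

24.3546 %


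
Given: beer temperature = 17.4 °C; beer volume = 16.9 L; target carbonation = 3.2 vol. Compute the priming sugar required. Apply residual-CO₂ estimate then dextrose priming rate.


residual = 14.695·(0.01821 + 0.09011·e^(−0.04·T));  sugar = (target − residual)·4.0·V
residual = 14.695·(0.01821 + 0.09011·e^(−0.04·17.4)) = 0.9278
sugar = (3.2 − 0.9278)·4.0·16.9

153.6012 g


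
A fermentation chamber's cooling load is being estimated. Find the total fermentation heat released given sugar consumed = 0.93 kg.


Q = m_sugar · 590 kJ/kg
Q = 0.93 · 590

548.7000 kJ


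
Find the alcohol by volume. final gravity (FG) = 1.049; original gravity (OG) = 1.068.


ABV = (OG − FG) · 131.25
ABV = (1.068 − 1.049) · 131.25

2.4938 % ABV


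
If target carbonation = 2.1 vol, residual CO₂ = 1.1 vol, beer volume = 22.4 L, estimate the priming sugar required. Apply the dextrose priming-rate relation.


sugar = (target − residual)·4.0·V
sugar = (2.1 − 1.1)·4.0·22.4

89.6000 g


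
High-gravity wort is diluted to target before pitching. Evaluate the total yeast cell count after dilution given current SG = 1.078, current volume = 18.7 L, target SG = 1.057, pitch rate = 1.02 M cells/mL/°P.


V_w = V·((SG_c−1)/(SG_t−1)−1);  °P = 259 − 259/SG_t;  cells = rate·(V+V_w)·°P
V_w = 18.7·((1.078−1)/(1.057−1)−1) = 6.8895
V_final = 18.7 + 6.8895 = 25.5895
°P = 259 − 259/1.057 = 13.9669
cells = 1.02·25.5895·13.9669

364.5534 billion cells


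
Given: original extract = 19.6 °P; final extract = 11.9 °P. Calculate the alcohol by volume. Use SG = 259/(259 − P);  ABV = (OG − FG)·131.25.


OG = 259/(259 − 19.6) = 1.0819
FG = 259/(259 − 11.9) = 1.0482
ABV = (1.0819 − 1.0482)·131.25

4.4248 % ABV


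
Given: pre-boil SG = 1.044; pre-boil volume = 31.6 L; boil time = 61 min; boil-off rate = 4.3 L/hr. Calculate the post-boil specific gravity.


V_post = V_pre − rate·(t/60);  SG_post = 1 + (SG_pre−1)·V_pre/V_post
V_post = 31.6 − 4.3·(61/60) = 27.2283
SG_post = 1 + (1.044 − 1)·31.6/27.2283

1.0511


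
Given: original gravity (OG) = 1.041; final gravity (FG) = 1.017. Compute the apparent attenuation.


AA = (OG − FG)/(OG − 1) · 100
AA = (1.041 − 1.017)/(1.041 − 1) · 100

58.5366 %


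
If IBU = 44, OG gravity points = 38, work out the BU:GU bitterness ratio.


BU:GU = IBU / OG_points
BU:GU = 44 / 38

1.1579


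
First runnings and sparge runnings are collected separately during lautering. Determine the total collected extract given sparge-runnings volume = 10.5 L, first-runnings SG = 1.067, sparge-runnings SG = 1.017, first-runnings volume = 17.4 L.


total = Σ (SG_i − 1)·1000·V_i
first = (1.067 − 1)·1000·17.4 = 1165.8000
sparge = (1.017 − 1)·1000·10.5 = 178.5000
total = 1165.8000 + 178.5000

1344.3000 gravity·L


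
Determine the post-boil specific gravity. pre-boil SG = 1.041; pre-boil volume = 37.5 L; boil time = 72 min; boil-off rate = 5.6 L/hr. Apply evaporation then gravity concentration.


V_post = V_pre − rate·(t/60);  SG_post = 1 + (SG_pre−1)·V_pre/V_post
V_post = 37.5 − 5.6·(72/60) = 30.7800
SG_post = 1 + (1.041 − 1)·37.5/30.7800

1.0500


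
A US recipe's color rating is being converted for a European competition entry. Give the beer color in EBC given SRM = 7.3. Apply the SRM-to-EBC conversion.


EBC = SRM · 1.97
EBC = 7.3 · 1.97

14.3810 EBC


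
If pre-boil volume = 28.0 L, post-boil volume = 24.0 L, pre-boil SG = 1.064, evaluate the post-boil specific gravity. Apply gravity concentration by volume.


SG_post = 1 + (SG_pre − 1)·V_pre/V_post
pts_pre = (1.064 − 1)·1000 = 64.0000
pts_post = 64.0000·28.0/24.0 = 74.6667
SG_post = 1 + 74.6667/1000

1.0747


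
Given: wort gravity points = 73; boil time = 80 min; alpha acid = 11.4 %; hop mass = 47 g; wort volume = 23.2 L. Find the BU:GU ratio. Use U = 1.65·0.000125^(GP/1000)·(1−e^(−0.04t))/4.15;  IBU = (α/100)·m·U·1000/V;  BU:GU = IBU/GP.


U = 1.65·0.000125^(73/1000)·(1−e^(−0.04·80))/4.15 = 0.1979
IBU = (11.4/100)·47·0.1979·1000/23.2 = 45.7037
BU:GU = 45.7037/73

0.6261


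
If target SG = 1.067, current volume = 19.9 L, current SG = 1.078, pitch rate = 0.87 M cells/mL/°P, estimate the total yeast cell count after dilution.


V_w = V·((SG_c−1)/(SG_t−1)−1);  °P = 259 − 259/SG_t;  cells = rate·(V+V_w)·°P
V_w = 19.9·((1.078−1)/(1.067−1)−1) = 3.2672
V_final = 19.9 + 3.2672 = 23.1672
°P = 259 − 259/1.067 = 16.2634
cells = 0.87·23.1672·16.2634

327.7950 billion cells


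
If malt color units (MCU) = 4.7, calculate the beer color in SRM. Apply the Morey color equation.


SRM = 1.4922 · MCU^0.6859
SRM = 1.4922 · 4.7^0.6859

4.3134 SRM


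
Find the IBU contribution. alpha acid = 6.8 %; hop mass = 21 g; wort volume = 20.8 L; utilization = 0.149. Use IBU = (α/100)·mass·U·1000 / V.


IBU = (6.8/100)·21·0.149·1000 / 20.8

10.2294 IBU


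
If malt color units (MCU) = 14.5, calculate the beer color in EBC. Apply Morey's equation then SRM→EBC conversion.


SRM = 1.4922·MCU^0.6859;  EBC = SRM·1.97
SRM = 1.4922·14.5^0.6859 = 9.3413
EBC = 9.3413·1.97

18.4024 EBC


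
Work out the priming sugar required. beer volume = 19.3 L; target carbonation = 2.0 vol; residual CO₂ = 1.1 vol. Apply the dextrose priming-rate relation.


sugar = (target − residual)·4.0·V
sugar = (2.0 − 1.1)·4.0·19.3

69.4800 g


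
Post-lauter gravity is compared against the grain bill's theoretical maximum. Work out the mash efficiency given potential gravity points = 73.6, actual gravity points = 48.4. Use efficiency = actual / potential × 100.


efficiency = 48.4 / 73.6 × 100

65.7609 %


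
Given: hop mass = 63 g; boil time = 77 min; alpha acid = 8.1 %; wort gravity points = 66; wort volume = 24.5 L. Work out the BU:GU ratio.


U = 1.65·0.000125^(GP/1000)·(1−e^(−0.04t))/4.15;  IBU = (α/100)·m·U·1000/V;  BU:GU = IBU/GP
U = 1.65·0.000125^(66/1000)·(1−e^(−0.04·77))/4.15 = 0.2096
IBU = (8.1/100)·63·0.2096·1000/24.5 = 43.6574
BU:GU = 43.6574/66

0.6615


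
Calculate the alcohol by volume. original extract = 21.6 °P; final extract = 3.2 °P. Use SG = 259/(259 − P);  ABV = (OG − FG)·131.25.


OG = 259/(259 − 21.6) = 1.0910
FG = 259/(259 − 3.2) = 1.0125
ABV = (1.0910 − 1.0125)·131.25

10.3000 % ABV


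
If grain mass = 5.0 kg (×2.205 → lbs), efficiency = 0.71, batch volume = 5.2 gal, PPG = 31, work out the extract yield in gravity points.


points = lbs × PPG × eff / vol
lbs = 5.0 × 2.205 = 11.0250
points = 11.0250 × 31 × 0.71 / 5.2

46.6654 points


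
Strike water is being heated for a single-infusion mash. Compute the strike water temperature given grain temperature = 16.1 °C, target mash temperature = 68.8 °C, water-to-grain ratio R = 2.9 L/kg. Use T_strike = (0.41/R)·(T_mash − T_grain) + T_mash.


T_strike = (0.41/2.9)·(68.8 − 16.1) + 68.8

76.2507 °C


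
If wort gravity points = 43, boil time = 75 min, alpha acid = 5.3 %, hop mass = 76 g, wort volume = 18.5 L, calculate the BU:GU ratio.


U = 1.65·0.000125^(GP/1000)·(1−e^(−0.04t))/4.15;  IBU = (α/100)·m·U·1000/V;  BU:GU = IBU/GP
U = 1.65·0.000125^(43/1000)·(1−e^(−0.04·75))/4.15 = 0.2567
IBU = (5.3/100)·76·0.2567·1000/18.5 = 55.8910
BU:GU = 55.8910/43

1.2998


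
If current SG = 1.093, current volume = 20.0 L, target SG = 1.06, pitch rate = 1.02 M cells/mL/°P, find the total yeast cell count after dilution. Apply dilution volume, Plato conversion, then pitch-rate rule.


V_w = V·((SG_c−1)/(SG_t−1)−1);  °P = 259 − 259/SG_t;  cells = rate·(V+V_w)·°P
V_w = 20.0·((1.093−1)/(1.06−1)−1) = 11.0000
V_final = 20.0 + 11.0000 = 31.0000
°P = 259 − 259/1.06 = 14.6604
cells = 1.02·31.0000·14.6604

463.5611 billion cells


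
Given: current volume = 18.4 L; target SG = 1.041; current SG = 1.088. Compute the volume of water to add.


V_water = V·((SG_curr − 1)/(SG_target − 1) − 1)
V_water = 18.4·((1.088 − 1)/(1.041 − 1) − 1)

21.0927 L


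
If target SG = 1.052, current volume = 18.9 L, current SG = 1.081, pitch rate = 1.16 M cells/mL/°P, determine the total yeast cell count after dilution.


V_w = V·((SG_c−1)/(SG_t−1)−1);  °P = 259 − 259/SG_t;  cells = rate·(V+V_w)·°P
V_w = 18.9·((1.081−1)/(1.052−1)−1) = 10.5404
V_final = 18.9 + 10.5404 = 29.4404
°P = 259 − 259/1.052 = 12.8023
cells = 1.16·29.4404·12.8023

437.2087 billion cells


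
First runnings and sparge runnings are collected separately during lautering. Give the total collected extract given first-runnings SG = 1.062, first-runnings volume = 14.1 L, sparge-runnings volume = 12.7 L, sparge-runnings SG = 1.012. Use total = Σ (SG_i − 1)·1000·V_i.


first = (1.062 − 1)·1000·14.1 = 874.2000
sparge = (1.012 − 1)·1000·12.7 = 152.4000
total = 874.2000 + 152.4000

1026.6000 gravity·L


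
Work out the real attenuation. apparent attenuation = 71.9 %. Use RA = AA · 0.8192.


RA = 71.9 · 0.8192

58.9005 %


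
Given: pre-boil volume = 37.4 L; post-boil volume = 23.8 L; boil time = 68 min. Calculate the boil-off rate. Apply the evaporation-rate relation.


rate = (V_pre − V_post) / (t_min/60)
rate = (37.4 − 23.8) / (68/60)

12.0000 L/hr


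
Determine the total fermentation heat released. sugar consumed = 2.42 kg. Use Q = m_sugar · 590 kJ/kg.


Q = 2.42 · 590

1427.8000 kJ


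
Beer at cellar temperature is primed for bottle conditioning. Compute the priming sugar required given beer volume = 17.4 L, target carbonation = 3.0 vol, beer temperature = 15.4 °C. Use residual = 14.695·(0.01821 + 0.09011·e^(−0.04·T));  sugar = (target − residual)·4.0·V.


residual = 14.695·(0.01821 + 0.09011·e^(−0.04·15.4)) = 0.9828
sugar = (3.0 − 0.9828)·4.0·17.4

140.3986 g


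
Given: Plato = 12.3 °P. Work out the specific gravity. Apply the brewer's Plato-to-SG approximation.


SG = 259/(259 − P)
SG = 259/(259 − 12.3)

1.0499


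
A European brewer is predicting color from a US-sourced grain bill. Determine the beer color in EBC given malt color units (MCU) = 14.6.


SRM = 1.4922·MCU^0.6859;  EBC = SRM·1.97
SRM = 1.4922·14.6^0.6859 = 9.3855
EBC = 9.3855·1.97

18.4894 EBC


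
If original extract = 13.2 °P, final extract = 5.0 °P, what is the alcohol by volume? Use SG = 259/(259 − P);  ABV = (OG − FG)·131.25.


OG = 259/(259 − 13.2) = 1.0537
FG = 259/(259 − 5.0) = 1.0197
ABV = (1.0537 − 1.0197)·131.25

4.4648 % ABV


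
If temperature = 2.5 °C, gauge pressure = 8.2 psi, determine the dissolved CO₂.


vols = (P + 14.695)·(0.01821 + 0.09011·e^(−0.04·T))
vols = (8.2 + 14.695)·(0.01821 + 0.09011·e^(−0.04·2.5))

2.2837 volumes


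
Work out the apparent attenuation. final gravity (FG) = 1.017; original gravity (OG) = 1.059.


AA = (OG − FG)/(OG − 1) · 100
AA = (1.059 − 1.017)/(1.059 − 1) · 100

71.1864 %


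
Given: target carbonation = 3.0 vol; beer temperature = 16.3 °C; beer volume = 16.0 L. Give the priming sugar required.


residual = 14.695·(0.01821 + 0.09011·e^(−0.04·T));  sugar = (target − residual)·4.0·V
residual = 14.695·(0.01821 + 0.09011·e^(−0.04·16.3)) = 0.9575
sugar = (3.0 − 0.9575)·4.0·16.0

130.7206 g


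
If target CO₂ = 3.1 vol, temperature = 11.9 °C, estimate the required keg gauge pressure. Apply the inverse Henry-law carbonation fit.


psi = vols/(0.01821 + 0.09011·e^(−0.04·T)) − 14.695
psi = 3.1/(0.01821 + 0.09011·e^(−0.04·11.9)) − 14.695

27.0885 psi


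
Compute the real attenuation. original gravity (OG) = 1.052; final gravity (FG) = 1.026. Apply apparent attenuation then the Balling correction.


AA = (OG−FG)/(OG−1)·100;  RA = AA·0.8192
AA = (1.052 − 1.026)/(1.052 − 1)·100 = 50.0000
RA = 50.0000·0.8192

40.9600 %


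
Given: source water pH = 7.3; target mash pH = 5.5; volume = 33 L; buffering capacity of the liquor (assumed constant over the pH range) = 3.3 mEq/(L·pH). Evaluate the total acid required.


acid = buffering capacity · (pH_source − pH_target) · V
acid = 3.3 · (7.3 − 5.5) · 33

196.0200 mEq


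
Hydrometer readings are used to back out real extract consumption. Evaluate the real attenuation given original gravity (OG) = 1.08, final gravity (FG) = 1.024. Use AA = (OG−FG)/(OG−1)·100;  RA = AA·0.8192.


AA = (1.08 − 1.024)/(1.08 − 1)·100 = 70.0000
RA = 70.0000·0.8192

57.3440 %


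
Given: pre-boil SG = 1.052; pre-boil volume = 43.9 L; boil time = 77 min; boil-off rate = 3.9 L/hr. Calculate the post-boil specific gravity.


V_post = V_pre − rate·(t/60);  SG_post = 1 + (SG_pre−1)·V_pre/V_post
V_post = 43.9 − 3.9·(77/60) = 38.8950
SG_post = 1 + (1.052 − 1)·43.9/38.8950

1.0587


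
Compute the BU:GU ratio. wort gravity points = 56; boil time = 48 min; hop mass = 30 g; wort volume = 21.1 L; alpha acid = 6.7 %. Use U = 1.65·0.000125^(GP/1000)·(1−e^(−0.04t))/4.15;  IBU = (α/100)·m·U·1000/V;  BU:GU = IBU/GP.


U = 1.65·0.000125^(56/1000)·(1−e^(−0.04·48))/4.15 = 0.2051
IBU = (6.7/100)·30·0.2051·1000/21.1 = 19.5400
BU:GU = 19.5400/56

0.3489


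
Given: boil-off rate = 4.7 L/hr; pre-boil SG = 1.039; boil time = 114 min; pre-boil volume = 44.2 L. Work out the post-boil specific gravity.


V_post = V_pre − rate·(t/60);  SG_post = 1 + (SG_pre−1)·V_pre/V_post
V_post = 44.2 − 4.7·(114/60) = 35.2700
SG_post = 1 + (1.039 − 1)·44.2/35.2700

1.0489


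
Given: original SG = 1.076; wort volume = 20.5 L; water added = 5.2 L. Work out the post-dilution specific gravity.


SG_new = 1 + (SG_old − 1)·V_old/(V_old + V_water)
pts = (1.076 − 1)·1000·20.5/(20.5 + 5.2) = 60.6226
SG_new = 1 + 60.6226/1000

1.0606


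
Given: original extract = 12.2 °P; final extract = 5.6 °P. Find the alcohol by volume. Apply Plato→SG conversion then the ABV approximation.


SG = 259/(259 − P);  ABV = (OG − FG)·131.25
OG = 259/(259 − 12.2) = 1.0494
FG = 259/(259 − 5.6) = 1.0221
ABV = (1.0494 − 1.0221)·131.25

3.5875 % ABV


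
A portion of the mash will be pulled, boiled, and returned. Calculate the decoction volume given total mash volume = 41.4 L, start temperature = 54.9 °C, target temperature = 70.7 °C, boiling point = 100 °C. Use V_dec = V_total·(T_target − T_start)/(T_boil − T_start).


V_dec = 41.4·(70.7 − 54.9)/(100 − 54.9)

14.5038 L


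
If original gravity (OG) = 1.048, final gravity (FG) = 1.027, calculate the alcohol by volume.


ABV = (OG − FG) · 131.25
ABV = (1.048 − 1.027) · 131.25

2.7563 % ABV


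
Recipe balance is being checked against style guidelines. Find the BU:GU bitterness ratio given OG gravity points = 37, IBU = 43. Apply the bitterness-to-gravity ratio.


BU:GU = IBU / OG_points
BU:GU = 43 / 37

1.1622


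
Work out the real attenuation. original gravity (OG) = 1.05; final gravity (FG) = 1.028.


AA = (OG−FG)/(OG−1)·100;  RA = AA·0.8192
AA = (1.05 − 1.028)/(1.05 − 1)·100 = 44.0000
RA = 44.0000·0.8192

36.0448 %


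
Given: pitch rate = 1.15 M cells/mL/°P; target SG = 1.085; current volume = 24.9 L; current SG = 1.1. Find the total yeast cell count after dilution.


V_w = V·((SG_c−1)/(SG_t−1)−1);  °P = 259 − 259/SG_t;  cells = rate·(V+V_w)·°P
V_w = 24.9·((1.1−1)/(1.085−1)−1) = 4.3941
V_final = 24.9 + 4.3941 = 29.2941
°P = 259 − 259/1.085 = 20.2903
cells = 1.15·29.2941·20.2903

683.5452 billion cells


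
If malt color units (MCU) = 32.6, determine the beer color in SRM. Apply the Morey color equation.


SRM = 1.4922 · MCU^0.6859
SRM = 1.4922 · 32.6^0.6859

16.2833 SRM


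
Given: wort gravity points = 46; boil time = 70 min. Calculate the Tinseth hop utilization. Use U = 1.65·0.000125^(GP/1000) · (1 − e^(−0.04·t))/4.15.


bigness = 1.65·0.000125^(46/1000) = 1.0913
boil_factor = (1 − e^(−0.04·70))/4.15 = 0.2263
U = 1.0913 · 0.2263

0.2470


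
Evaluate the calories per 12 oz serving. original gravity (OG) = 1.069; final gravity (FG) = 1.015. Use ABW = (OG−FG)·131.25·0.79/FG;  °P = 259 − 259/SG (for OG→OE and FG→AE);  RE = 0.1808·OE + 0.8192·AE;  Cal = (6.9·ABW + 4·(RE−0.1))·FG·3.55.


ABW = (1.069 − 1.015)·131.25·0.79/1.015 = 5.5164
OE = 259 − 259/1.069 = 16.7175 °P
AE = 259 − 259/1.015 = 3.8276 °P
RE = 0.1808·16.7175 + 0.8192·3.8276 = 6.1581 °P
Cal = (6.9·5.5164 + 4·(6.1581−0.1))·1.015·3.55

224.4657 kcal


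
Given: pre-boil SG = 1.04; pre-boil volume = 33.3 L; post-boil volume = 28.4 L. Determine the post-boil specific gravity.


SG_post = 1 + (SG_pre − 1)·V_pre/V_post
pts_pre = (1.04 − 1)·1000 = 40.0000
pts_post = 40.0000·33.3/28.4 = 46.9014
SG_post = 1 + 46.9014/1000

1.0469


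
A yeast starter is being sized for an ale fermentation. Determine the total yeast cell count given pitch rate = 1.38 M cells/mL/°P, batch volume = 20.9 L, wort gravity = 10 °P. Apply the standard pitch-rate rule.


cells (billions) = rate · V_L · °P
cells = 1.38 · 20.9 · 10

288.4200 billion cells


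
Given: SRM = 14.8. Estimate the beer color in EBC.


EBC = SRM · 1.97
EBC = 14.8 · 1.97

29.1560 EBC


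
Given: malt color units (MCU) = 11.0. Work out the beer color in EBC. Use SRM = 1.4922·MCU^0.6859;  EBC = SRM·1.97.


SRM = 1.4922·11.0^0.6859 = 7.7289
EBC = 7.7289·1.97

15.2260 EBC


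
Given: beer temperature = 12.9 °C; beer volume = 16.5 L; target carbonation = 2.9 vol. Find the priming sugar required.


residual = 14.695·(0.01821 + 0.09011·e^(−0.04·T));  sugar = (target − residual)·4.0·V
residual = 14.695·(0.01821 + 0.09011·e^(−0.04·12.9)) = 1.0580
sugar = (2.9 − 1.0580)·4.0·16.5

121.5723 g


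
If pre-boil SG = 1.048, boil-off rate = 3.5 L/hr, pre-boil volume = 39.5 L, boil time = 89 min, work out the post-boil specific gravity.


V_post = V_pre − rate·(t/60);  SG_post = 1 + (SG_pre−1)·V_pre/V_post
V_post = 39.5 − 3.5·(89/60) = 34.3083
SG_post = 1 + (1.048 − 1)·39.5/34.3083

1.0553


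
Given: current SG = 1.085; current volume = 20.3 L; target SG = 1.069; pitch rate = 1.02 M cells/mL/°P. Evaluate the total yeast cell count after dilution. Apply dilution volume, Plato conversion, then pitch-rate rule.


V_w = V·((SG_c−1)/(SG_t−1)−1);  °P = 259 − 259/SG_t;  cells = rate·(V+V_w)·°P
V_w = 20.3·((1.085−1)/(1.069−1)−1) = 4.7072
V_final = 20.3 + 4.7072 = 25.0072
°P = 259 − 259/1.069 = 16.7175
cells = 1.02·25.0072·16.7175

426.4196 billion cells


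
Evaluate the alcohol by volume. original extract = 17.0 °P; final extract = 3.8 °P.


SG = 259/(259 − P);  ABV = (OG − FG)·131.25
OG = 259/(259 − 17.0) = 1.0702
FG = 259/(259 − 3.8) = 1.0149
ABV = (1.0702 − 1.0149)·131.25

7.2657 % ABV


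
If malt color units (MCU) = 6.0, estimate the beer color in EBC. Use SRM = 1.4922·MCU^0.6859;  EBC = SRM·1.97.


SRM = 1.4922·6.0^0.6859 = 5.0999
EBC = 5.0999·1.97

10.0468 EBC


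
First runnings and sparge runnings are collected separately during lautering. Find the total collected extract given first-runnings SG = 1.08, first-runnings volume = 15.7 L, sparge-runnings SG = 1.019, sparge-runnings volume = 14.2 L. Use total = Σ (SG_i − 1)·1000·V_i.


first = (1.08 − 1)·1000·15.7 = 1256.0000
sparge = (1.019 − 1)·1000·14.2 = 269.8000
total = 1256.0000 + 269.8000

1525.8000 gravity·L


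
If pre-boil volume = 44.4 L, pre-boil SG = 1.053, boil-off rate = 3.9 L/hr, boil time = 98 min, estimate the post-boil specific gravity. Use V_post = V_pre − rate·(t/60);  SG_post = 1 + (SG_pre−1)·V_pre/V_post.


V_post = 44.4 − 3.9·(98/60) = 38.0300
SG_post = 1 + (1.053 − 1)·44.4/38.0300

1.0619


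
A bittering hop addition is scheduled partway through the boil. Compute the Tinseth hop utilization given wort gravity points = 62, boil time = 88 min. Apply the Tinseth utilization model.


U = 1.65·0.000125^(GP/1000) · (1 − e^(−0.04·t))/4.15
bigness = 1.65·0.000125^(62/1000) = 0.9451
boil_factor = (1 − e^(−0.04·88))/4.15 = 0.2338
U = 0.9451 · 0.2338

0.2210


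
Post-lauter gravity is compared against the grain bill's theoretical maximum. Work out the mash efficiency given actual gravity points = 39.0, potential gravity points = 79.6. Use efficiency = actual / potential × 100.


efficiency = 39.0 / 79.6 × 100

48.9950 %


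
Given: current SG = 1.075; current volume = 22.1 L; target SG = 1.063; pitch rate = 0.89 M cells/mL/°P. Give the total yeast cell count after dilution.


V_w = V·((SG_c−1)/(SG_t−1)−1);  °P = 259 − 259/SG_t;  cells = rate·(V+V_w)·°P
V_w = 22.1·((1.075−1)/(1.063−1)−1) = 4.2095
V_final = 22.1 + 4.2095 = 26.3095
°P = 259 − 259/1.063 = 15.3500
cells = 0.89·26.3095·15.3500

359.4265 billion cells


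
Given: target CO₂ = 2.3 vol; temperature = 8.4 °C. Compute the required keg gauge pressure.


psi = vols/(0.01821 + 0.09011·e^(−0.04·T)) − 14.695
psi = 2.3/(0.01821 + 0.09011·e^(−0.04·8.4)) − 14.695

13.1485 psi


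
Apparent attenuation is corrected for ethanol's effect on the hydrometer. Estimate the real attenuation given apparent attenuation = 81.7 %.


RA = AA · 0.8192
RA = 81.7 · 0.8192

66.9286 %


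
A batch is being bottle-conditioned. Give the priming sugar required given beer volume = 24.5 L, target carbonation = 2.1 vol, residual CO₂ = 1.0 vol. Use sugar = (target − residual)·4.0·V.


sugar = (2.1 − 1.0)·4.0·24.5

107.8000 g


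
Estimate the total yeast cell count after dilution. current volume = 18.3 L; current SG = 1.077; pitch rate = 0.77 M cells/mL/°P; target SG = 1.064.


V_w = V·((SG_c−1)/(SG_t−1)−1);  °P = 259 − 259/SG_t;  cells = rate·(V+V_w)·°P
V_w = 18.3·((1.077−1)/(1.064−1)−1) = 3.7172
V_final = 18.3 + 3.7172 = 22.0172
°P = 259 − 259/1.064 = 15.5789
cells = 0.77·22.0172·15.5789

264.1135 billion cells


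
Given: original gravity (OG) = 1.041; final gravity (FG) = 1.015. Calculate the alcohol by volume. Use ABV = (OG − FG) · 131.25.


ABV = (1.041 − 1.015) · 131.25

3.4125 % ABV


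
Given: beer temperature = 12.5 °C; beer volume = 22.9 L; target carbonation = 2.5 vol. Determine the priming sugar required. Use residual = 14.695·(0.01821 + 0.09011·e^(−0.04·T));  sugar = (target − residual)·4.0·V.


residual = 14.695·(0.01821 + 0.09011·e^(−0.04·12.5)) = 1.0707
sugar = (2.5 − 1.0707)·4.0·22.9

130.9199 g


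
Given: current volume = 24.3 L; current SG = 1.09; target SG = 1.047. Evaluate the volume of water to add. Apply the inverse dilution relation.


V_water = V·((SG_curr − 1)/(SG_target − 1) − 1)
V_water = 24.3·((1.09 − 1)/(1.047 − 1) − 1)

22.2319 L


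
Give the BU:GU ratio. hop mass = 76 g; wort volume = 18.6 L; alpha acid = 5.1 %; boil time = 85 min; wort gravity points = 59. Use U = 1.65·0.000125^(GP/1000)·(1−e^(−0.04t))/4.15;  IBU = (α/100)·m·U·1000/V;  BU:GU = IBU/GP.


U = 1.65·0.000125^(59/1000)·(1−e^(−0.04·85))/4.15 = 0.2262
IBU = (5.1/100)·76·0.2262·1000/18.6 = 47.1285
BU:GU = 47.1285/59

0.7988


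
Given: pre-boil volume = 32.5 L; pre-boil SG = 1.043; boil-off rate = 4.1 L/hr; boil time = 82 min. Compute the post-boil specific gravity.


V_post = V_pre − rate·(t/60);  SG_post = 1 + (SG_pre−1)·V_pre/V_post
V_post = 32.5 − 4.1·(82/60) = 26.8967
SG_post = 1 + (1.043 − 1)·32.5/26.8967

1.0520


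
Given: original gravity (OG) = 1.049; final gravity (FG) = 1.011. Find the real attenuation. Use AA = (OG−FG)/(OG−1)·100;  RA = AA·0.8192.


AA = (1.049 − 1.011)/(1.049 − 1)·100 = 77.5510
RA = 77.5510·0.8192

63.5298 %


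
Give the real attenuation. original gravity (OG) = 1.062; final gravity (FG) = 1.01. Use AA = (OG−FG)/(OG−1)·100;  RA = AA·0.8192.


AA = (1.062 − 1.01)/(1.062 − 1)·100 = 83.8710
RA = 83.8710·0.8192

68.7071 %


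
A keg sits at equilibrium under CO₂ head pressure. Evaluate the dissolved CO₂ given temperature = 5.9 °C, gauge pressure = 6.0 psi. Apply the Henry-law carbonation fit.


vols = (P + 14.695)·(0.01821 + 0.09011·e^(−0.04·T))
vols = (6.0 + 14.695)·(0.01821 + 0.09011·e^(−0.04·5.9))

1.8497 volumes


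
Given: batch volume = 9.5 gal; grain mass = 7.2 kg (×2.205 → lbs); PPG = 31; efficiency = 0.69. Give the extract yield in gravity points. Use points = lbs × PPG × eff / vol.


lbs = 7.2 × 2.205 = 15.8760
points = 15.8760 × 31 × 0.69 / 9.5

35.7461 points


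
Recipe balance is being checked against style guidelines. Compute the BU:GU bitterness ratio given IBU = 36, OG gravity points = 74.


BU:GU = IBU / OG_points
BU:GU = 36 / 74

0.4865


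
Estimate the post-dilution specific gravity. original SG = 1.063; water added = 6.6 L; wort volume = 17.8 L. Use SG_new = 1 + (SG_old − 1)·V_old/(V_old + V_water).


pts = (1.063 − 1)·1000·17.8/(17.8 + 6.6) = 45.9590
SG_new = 1 + 45.9590/1000

1.0460


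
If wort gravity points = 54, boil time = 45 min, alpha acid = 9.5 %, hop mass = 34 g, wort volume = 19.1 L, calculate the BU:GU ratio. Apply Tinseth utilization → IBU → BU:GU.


U = 1.65·0.000125^(GP/1000)·(1−e^(−0.04t))/4.15;  IBU = (α/100)·m·U·1000/V;  BU:GU = IBU/GP
U = 1.65·0.000125^(54/1000)·(1−e^(−0.04·45))/4.15 = 0.2043
IBU = (9.5/100)·34·0.2043·1000/19.1 = 34.5437
BU:GU = 34.5437/54

0.6397


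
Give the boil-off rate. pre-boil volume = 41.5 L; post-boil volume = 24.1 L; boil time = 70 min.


rate = (V_pre − V_post) / (t_min/60)
rate = (41.5 − 24.1) / (70/60)

14.9143 L/hr


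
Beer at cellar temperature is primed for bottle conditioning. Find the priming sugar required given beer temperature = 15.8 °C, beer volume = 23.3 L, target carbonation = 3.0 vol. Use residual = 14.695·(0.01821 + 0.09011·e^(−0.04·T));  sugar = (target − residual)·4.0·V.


residual = 14.695·(0.01821 + 0.09011·e^(−0.04·15.8)) = 0.9714
sugar = (3.0 − 0.9714)·4.0·23.3

189.0630 g


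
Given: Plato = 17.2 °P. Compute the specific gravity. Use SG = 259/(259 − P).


SG = 259/(259 − 17.2)

1.0711


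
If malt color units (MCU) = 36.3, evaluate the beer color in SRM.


SRM = 1.4922 · MCU^0.6859
SRM = 1.4922 · 36.3^0.6859

17.5294 SRM


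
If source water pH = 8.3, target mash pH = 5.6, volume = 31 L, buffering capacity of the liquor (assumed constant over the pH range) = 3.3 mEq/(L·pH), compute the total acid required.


acid = buffering capacity · (pH_source − pH_target) · V
acid = 3.3 · (8.3 − 5.6) · 31

276.2100 mEq


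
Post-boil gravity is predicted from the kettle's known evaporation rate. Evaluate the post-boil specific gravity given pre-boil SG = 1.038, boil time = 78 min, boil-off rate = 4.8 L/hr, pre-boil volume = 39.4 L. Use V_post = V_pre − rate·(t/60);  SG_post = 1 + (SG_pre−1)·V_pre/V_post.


V_post = 39.4 − 4.8·(78/60) = 33.1600
SG_post = 1 + (1.038 − 1)·39.4/33.1600

1.0452


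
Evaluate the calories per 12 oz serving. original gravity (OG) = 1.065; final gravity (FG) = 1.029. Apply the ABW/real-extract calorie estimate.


ABW = (OG−FG)·131.25·0.79/FG;  °P = 259 − 259/SG (for OG→OE and FG→AE);  RE = 0.1808·OE + 0.8192·AE;  Cal = (6.9·ABW + 4·(RE−0.1))·FG·3.55
ABW = (1.065 − 1.029)·131.25·0.79/1.029 = 3.6276
OE = 259 − 259/1.065 = 15.8075 °P
AE = 259 − 259/1.029 = 7.2993 °P
RE = 0.1808·15.8075 + 0.8192·7.2993 = 8.8376 °P
Cal = (6.9·3.6276 + 4·(8.8376−0.1))·1.029·3.55

219.1058 kcal


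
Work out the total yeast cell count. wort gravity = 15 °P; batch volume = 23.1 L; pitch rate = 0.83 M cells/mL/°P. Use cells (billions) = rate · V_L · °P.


cells = 0.83 · 23.1 · 15

287.5950 billion cells


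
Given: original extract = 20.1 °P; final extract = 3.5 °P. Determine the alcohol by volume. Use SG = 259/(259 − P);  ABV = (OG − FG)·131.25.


OG = 259/(259 − 20.1) = 1.0841
FG = 259/(259 − 3.5) = 1.0137
ABV = (1.0841 − 1.0137)·131.25

9.2449 % ABV


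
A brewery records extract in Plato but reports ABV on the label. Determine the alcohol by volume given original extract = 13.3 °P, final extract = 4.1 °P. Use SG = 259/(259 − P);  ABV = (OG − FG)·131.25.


OG = 259/(259 − 13.3) = 1.0541
FG = 259/(259 − 4.1) = 1.0161
ABV = (1.0541 − 1.0161)·131.25

4.9936 % ABV


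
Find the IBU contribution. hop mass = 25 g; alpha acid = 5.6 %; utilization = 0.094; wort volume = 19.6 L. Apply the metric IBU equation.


IBU = (α/100)·mass·U·1000 / V
IBU = (5.6/100)·25·0.094·1000 / 19.6

6.7143 IBU


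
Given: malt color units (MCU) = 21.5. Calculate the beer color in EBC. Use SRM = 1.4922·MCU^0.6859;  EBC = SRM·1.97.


SRM = 1.4922·21.5^0.6859 = 12.2390
EBC = 12.2390·1.97

24.1109 EBC
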